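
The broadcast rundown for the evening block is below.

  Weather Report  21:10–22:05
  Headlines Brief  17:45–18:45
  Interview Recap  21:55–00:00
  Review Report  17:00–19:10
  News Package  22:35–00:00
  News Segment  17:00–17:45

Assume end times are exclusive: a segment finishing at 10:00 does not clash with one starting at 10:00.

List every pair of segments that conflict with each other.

Two intervals overlap when each starts before the other ends.
Sorted by start: News Segment, Review Report, Headlines Brief, Weather Report, Interview Recap, News Package.
Review Report starts before News Segment ends → News Segment and Review Report overlap.
Headlines Brief starts exactly when News Segment ends (back-to-back, no overlap); News Segment is clear from here.
Headlines Brief starts before Review Report ends → Review Report and Headlines Brief overlap.
Weather Report starts after Review Report ends; Review Report is clear from here.
Weather Report starts after Headlines Brief ends; Headlines Brief is clear from here.
Interview Recap starts before Weather Report ends → Weather Report and Interview Recap overlap.
News Package starts after Weather Report ends.
News Package starts before Interview Recap ends → Interview Recap and News Package overlap.

Headlines Brief & Review Report, Interview Recap & News Package, Interview Recap & Weather Report, News Segment & Review Report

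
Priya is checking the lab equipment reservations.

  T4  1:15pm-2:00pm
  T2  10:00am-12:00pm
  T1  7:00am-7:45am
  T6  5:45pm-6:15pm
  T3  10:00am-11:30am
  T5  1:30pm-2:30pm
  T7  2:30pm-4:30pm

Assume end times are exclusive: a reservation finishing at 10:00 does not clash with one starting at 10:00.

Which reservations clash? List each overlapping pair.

Sorted by start: T1, T2, T3, T4, T5, T7, T6.
T2 starts after T1 ends, so T1 has no further overlaps.
T3 starts before T2 ends → T2 and T3 overlap.
T4 starts after T2 ends, so T2 has no further overlaps.
T4 starts after T3 ends, so T3 has no further overlaps.
T5 starts before T4 ends → T4 and T5 overlap.
T7 starts after T4 ends, so T4 has no further overlaps.
T7 starts exactly when T5 ends (back-to-back, no overlap), so T5 has no further overlaps.
T6 starts after T7 ends.

T2 & T3, T4 & T5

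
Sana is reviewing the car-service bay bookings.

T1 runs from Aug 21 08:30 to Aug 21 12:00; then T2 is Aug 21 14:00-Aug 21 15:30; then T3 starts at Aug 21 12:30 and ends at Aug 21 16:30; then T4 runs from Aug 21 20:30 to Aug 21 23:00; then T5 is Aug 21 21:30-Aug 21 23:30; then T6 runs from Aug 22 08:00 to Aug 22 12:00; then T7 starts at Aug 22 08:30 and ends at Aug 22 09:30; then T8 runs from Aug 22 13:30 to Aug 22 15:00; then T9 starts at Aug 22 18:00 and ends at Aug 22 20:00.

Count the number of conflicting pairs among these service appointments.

Two intervals overlap when each starts before the other ends.
Sorted by start: T1, T3, T2, T4, T5, T6, T7, T8, T9.
T3 starts after T1 ends — done with T1.
T2 starts before T3 ends → T3 and T2 overlap.
T4 starts after T3 ends — done with T3.
T4 starts after T2 ends — done with T2.
T5 starts before T4 ends → T4 and T5 overlap.
T6 starts after T4 ends — done with T4.
T6 starts after T5 ends — done with T5.
T7 starts before T6 ends → T6 and T7 overlap.
T8 starts after T6 ends — done with T6.
T8 starts after T7 ends — done with T7.
T9 starts after T8 ends.
Overlapping pairs: T2 & T3, T4 & T5, T6 & T7 — 3 in total.

3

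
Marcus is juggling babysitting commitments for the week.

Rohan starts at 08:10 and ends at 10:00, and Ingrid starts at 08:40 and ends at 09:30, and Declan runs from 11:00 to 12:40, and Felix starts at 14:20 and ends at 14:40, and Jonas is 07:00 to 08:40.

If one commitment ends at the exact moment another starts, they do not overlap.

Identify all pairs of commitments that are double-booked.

Ingrid & Rohan, Jonas & Rohan

Sorted by start: Jonas, Rohan, Ingrid, Declan, Felix.
Rohan starts before Jonas ends → Jonas and Rohan overlap.
Ingrid starts exactly when Jonas ends (back-to-back, no overlap) — done with Jonas.
Ingrid starts before Rohan ends → Rohan and Ingrid overlap.
Declan starts after Rohan ends — done with Rohan.
Declan starts after Ingrid ends — done with Ingrid.
Felix starts after Declan ends.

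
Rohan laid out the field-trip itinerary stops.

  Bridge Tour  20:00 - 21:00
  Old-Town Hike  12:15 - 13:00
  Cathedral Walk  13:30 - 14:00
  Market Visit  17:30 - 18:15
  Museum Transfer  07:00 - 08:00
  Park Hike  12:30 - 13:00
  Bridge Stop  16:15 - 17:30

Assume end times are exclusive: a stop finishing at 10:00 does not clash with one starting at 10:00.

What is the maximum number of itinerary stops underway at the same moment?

Walk through starts and ends in time order (an end at T is processed before a start at T):
07:00 start Museum Transfer → 1
08:00 end Museum Transfer → 0
12:15 start Old-Town Hike → 1
12:30 start Park Hike → 2
13:00 end Old-Town Hike → 1
13:00 end Park Hike → 0
13:30 start Cathedral Walk → 1
14:00 end Cathedral Walk → 0
16:15 start Bridge Stop → 1
17:30 end Bridge Stop → 0
17:30 start Market Visit → 1
18:15 end Market Visit → 0
20:00 start Bridge Tour → 1
21:00 end Bridge Tour → 0
Peak is 2, at 12:30 (Old-Town Hike, Park Hike).

2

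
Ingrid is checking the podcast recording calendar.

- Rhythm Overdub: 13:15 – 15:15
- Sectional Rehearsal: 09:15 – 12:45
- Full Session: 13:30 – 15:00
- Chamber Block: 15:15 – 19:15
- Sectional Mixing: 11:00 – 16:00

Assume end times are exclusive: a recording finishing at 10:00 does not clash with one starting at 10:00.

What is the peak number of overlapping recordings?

3

Sort all start/end points and keep a running count:
09:15 start Sectional Rehearsal → 1
11:00 start Sectional Mixing → 2
12:45 end Sectional Rehearsal → 1
13:15 start Rhythm Overdub → 2
13:30 start Full Session → 3
15:00 end Full Session → 2
15:15 end Rhythm Overdub → 1
15:15 start Chamber Block → 2
16:00 end Sectional Mixing → 1
19:15 end Chamber Block → 0
Peak is 3, at 13:30 (Full Session, Rhythm Overdub, Sectional Mixing).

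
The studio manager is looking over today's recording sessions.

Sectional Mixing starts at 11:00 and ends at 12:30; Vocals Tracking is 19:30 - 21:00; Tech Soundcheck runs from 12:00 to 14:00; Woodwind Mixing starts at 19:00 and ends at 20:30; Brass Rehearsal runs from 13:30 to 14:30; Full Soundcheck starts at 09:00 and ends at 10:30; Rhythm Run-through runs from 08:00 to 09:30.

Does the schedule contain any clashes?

Yes

Check each pair: they overlap iff neither finishes before the other starts.
Sorted by start: Rhythm Run-through, Full Soundcheck, Sectional Mixing, Tech Soundcheck, Brass Rehearsal, Woodwind Mixing, Vocals Tracking.
Full Soundcheck starts before Rhythm Run-through ends → Rhythm Run-through and Full Soundcheck overlap.
That's a conflict, so the schedule is not conflict-free.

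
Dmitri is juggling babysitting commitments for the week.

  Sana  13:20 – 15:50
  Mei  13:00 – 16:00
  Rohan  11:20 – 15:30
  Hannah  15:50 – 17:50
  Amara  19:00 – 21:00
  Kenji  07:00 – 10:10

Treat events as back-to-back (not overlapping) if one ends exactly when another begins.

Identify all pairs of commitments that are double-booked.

Sorted by start: Kenji, Rohan, Mei, Sana, Hannah, Amara.
Rohan starts after Kenji ends, so nothing later overlaps Kenji either.
Mei starts before Rohan ends → Rohan and Mei overlap.
Sana starts before Rohan ends → Rohan and Sana overlap.
Hannah starts after Rohan ends, so nothing later overlaps Rohan either.
Sana starts before Mei ends → Mei and Sana overlap.
Hannah starts before Mei ends → Mei and Hannah overlap.
Amara starts after Mei ends.
Hannah starts exactly when Sana ends (back-to-back, no overlap), so nothing later overlaps Sana either.
Amara starts after Hannah ends.

Hannah & Mei, Mei & Rohan, Mei & Sana, Rohan & Sana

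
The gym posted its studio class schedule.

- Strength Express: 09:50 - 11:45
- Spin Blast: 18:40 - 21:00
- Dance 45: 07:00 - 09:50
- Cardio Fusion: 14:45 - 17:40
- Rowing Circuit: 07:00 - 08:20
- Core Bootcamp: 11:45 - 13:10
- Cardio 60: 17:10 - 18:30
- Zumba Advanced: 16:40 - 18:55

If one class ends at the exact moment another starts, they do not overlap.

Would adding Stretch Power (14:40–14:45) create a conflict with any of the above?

No — it doesn't clash with anything

Dance 45: ends 09:50 at or before Stretch Power starts 14:40 → clear.
Rowing Circuit: ends 08:20 at or before Stretch Power starts 14:40 → clear.
Strength Express: ends 11:45 at or before Stretch Power starts 14:40 → clear.
Core Bootcamp: ends 13:10 at or before Stretch Power starts 14:40 → clear.
Cardio Fusion: starts 14:45 at or after Stretch Power ends 14:45 → clear.
Zumba Advanced: starts 16:40 at or after Stretch Power ends 14:45 → clear.
Cardio 60: starts 17:10 at or after Stretch Power ends 14:45 → clear.
Spin Blast: starts 18:40 at or after Stretch Power ends 14:45 → clear.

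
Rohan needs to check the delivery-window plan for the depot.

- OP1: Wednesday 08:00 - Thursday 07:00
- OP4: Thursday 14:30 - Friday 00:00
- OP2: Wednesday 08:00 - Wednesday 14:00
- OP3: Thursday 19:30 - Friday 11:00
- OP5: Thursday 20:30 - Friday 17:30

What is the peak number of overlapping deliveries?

Sort all start/end points and keep a running count:
Wednesday 08:00 start OP1 → 1
Wednesday 08:00 start OP2 → 2
Wednesday 14:00 end OP2 → 1
Thursday 07:00 end OP1 → 0
Thursday 14:30 start OP4 → 1
Thursday 19:30 start OP3 → 2
Thursday 20:30 start OP5 → 3
Friday 00:00 end OP4 → 2
Friday 11:00 end OP3 → 1
Friday 17:30 end OP5 → 0
Peak is 3, at Thursday 20:30 (OP3, OP4, OP5).

3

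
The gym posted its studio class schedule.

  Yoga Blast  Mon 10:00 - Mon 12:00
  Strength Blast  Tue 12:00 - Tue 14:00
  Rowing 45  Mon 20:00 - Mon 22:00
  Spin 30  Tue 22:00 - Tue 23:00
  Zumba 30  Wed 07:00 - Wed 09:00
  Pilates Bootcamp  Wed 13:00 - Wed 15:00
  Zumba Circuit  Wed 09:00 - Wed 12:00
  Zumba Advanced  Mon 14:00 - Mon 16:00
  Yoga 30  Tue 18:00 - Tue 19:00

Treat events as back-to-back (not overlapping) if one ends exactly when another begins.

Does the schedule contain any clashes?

Sorted by start: Yoga Blast, Zumba Advanced, Rowing 45, Strength Blast, Yoga 30, Spin 30, Zumba 30, Zumba Circuit, Pilates Bootcamp.
Zumba Advanced starts after Yoga Blast ends; Yoga Blast is clear from here.
Rowing 45 starts after Zumba Advanced ends; Zumba Advanced is clear from here.
Strength Blast starts after Rowing 45 ends; Rowing 45 is clear from here.
Yoga 30 starts after Strength Blast ends; Strength Blast is clear from here.
Spin 30 starts after Yoga 30 ends; Yoga 30 is clear from here.
Zumba 30 starts after Spin 30 ends; Spin 30 is clear from here.
Zumba Circuit starts exactly when Zumba 30 ends (back-to-back, no overlap); Zumba 30 is clear from here.
Pilates Bootcamp starts after Zumba Circuit ends.
Every pair is clear; the schedule has no overlaps.

No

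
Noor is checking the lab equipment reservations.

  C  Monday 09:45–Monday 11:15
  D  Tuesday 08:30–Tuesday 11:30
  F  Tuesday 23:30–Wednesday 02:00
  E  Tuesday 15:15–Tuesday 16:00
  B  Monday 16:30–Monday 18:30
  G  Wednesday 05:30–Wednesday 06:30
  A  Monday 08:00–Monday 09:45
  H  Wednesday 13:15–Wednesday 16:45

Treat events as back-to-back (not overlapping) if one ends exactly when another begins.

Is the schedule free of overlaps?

Yes

Sorted by start: A, C, B, D, E, F, G, H.
C starts exactly when A ends (back-to-back, no overlap) — done with A.
B starts after C ends — done with C.
D starts after B ends — done with B.
E starts after D ends — done with D.
F starts after E ends — done with E.
G starts after F ends — done with F.
H starts after G ends.
Every pair is clear; the schedule has no overlaps.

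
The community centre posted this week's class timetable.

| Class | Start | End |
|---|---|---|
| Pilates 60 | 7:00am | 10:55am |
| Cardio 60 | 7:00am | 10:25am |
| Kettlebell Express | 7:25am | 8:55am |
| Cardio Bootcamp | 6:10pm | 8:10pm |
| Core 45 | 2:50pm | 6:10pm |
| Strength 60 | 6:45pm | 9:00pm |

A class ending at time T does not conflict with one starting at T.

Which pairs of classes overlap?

Cardio 60 & Kettlebell Express, Cardio 60 & Pilates 60, Cardio Bootcamp & Strength 60, Kettlebell Express & Pilates 60

Sorted by start: Pilates 60, Cardio 60, Kettlebell Express, Core 45, Cardio Bootcamp, Strength 60.
Cardio 60 starts before Pilates 60 ends → Pilates 60 and Cardio 60 overlap.
Kettlebell Express starts before Pilates 60 ends → Pilates 60 and Kettlebell Express overlap.
Core 45 starts after Pilates 60 ends — done with Pilates 60.
Kettlebell Express starts before Cardio 60 ends → Cardio 60 and Kettlebell Express overlap.
Core 45 starts after Cardio 60 ends — done with Cardio 60.
Core 45 starts after Kettlebell Express ends — done with Kettlebell Express.
Cardio Bootcamp starts exactly when Core 45 ends (back-to-back, no overlap) — done with Core 45.
Strength 60 starts before Cardio Bootcamp ends → Cardio Bootcamp and Strength 60 overlap.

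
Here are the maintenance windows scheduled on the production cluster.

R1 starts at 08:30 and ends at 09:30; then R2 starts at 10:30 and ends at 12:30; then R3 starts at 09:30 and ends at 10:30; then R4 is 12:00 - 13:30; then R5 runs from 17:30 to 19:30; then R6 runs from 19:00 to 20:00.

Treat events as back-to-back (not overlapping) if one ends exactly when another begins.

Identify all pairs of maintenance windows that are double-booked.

R2 & R4, R5 & R6

Sorted by start: R1, R3, R2, R4, R5, R6.
R3 starts exactly when R1 ends (back-to-back, no overlap); R1 is clear from here.
R2 starts exactly when R3 ends (back-to-back, no overlap); R3 is clear from here.
R4 starts before R2 ends → R2 and R4 overlap.
R5 starts after R2 ends; R2 is clear from here.
R5 starts after R4 ends; R4 is clear from here.
R6 starts before R5 ends → R5 and R6 overlap.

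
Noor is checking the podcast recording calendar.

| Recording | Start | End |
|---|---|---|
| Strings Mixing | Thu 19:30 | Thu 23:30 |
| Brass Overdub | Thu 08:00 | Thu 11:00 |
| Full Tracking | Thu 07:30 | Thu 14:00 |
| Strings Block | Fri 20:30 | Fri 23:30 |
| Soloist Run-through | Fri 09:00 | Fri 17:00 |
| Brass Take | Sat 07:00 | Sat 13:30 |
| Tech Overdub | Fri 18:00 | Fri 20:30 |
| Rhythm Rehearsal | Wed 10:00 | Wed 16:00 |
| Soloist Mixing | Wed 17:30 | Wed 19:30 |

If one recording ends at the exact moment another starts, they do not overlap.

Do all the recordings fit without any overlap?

Sorted by start: Rhythm Rehearsal, Soloist Mixing, Full Tracking, Brass Overdub, Strings Mixing, Soloist Run-through, Tech Overdub, Strings Block, Brass Take.
Soloist Mixing starts after Rhythm Rehearsal ends; Rhythm Rehearsal is clear from here.
Full Tracking starts after Soloist Mixing ends; Soloist Mixing is clear from here.
Brass Overdub starts before Full Tracking ends → Full Tracking and Brass Overdub overlap.
That's a conflict, so the schedule is not conflict-free.

No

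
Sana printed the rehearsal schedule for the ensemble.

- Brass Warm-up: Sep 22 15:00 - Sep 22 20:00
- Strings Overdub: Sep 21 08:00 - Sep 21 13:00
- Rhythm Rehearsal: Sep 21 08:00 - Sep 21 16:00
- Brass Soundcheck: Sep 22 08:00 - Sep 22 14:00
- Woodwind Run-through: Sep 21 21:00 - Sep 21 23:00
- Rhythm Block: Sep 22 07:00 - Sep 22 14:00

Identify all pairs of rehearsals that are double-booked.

Brass Soundcheck & Rhythm Block, Rhythm Rehearsal & Strings Overdub

Sorted by start: Strings Overdub, Rhythm Rehearsal, Woodwind Run-through, Rhythm Block, Brass Soundcheck, Brass Warm-up.
Rhythm Rehearsal starts before Strings Overdub ends → Strings Overdub and Rhythm Rehearsal overlap.
Woodwind Run-through starts after Strings Overdub ends; Strings Overdub is clear from here.
Woodwind Run-through starts after Rhythm Rehearsal ends; Rhythm Rehearsal is clear from here.
Rhythm Block starts after Woodwind Run-through ends; Woodwind Run-through is clear from here.
Brass Soundcheck starts before Rhythm Block ends → Rhythm Block and Brass Soundcheck overlap.
Brass Warm-up starts after Rhythm Block ends.
Brass Warm-up starts after Brass Soundcheck ends.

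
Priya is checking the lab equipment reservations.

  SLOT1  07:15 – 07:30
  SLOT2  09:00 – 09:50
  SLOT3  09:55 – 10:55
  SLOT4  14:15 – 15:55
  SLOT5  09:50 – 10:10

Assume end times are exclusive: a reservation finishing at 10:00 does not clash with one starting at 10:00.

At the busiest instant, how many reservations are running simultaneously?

Walk through starts and ends in time order (an end at T is processed before a start at T):
07:15 start SLOT1 → 1
07:30 end SLOT1 → 0
09:00 start SLOT2 → 1
09:50 end SLOT2 → 0
09:50 start SLOT5 → 1
09:55 start SLOT3 → 2
10:10 end SLOT5 → 1
10:55 end SLOT3 → 0
14:15 start SLOT4 → 1
15:55 end SLOT4 → 0
Peak is 2, at 09:55 (SLOT3, SLOT5).

2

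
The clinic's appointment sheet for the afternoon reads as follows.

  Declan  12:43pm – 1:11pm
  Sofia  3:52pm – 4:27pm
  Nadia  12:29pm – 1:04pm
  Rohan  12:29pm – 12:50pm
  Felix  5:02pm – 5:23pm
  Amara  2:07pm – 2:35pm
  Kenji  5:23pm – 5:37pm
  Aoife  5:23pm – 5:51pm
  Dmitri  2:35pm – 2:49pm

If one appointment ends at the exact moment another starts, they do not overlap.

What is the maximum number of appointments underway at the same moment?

Walk through starts and ends in time order (an end at T is processed before a start at T):
12:29pm start Nadia → 1
12:29pm start Rohan → 2
12:43pm start Declan → 3
12:50pm end Rohan → 2
1:04pm end Nadia → 1
1:11pm end Declan → 0
2:07pm start Amara → 1
2:35pm end Amara → 0
2:35pm start Dmitri → 1
2:49pm end Dmitri → 0
3:52pm start Sofia → 1
4:27pm end Sofia → 0
5:02pm start Felix → 1
5:23pm end Felix → 0
5:23pm start Aoife → 1
5:23pm start Kenji → 2
5:37pm end Kenji → 1
5:51pm end Aoife → 0
Peak is 3, at 12:43pm (Declan, Nadia, Rohan).

3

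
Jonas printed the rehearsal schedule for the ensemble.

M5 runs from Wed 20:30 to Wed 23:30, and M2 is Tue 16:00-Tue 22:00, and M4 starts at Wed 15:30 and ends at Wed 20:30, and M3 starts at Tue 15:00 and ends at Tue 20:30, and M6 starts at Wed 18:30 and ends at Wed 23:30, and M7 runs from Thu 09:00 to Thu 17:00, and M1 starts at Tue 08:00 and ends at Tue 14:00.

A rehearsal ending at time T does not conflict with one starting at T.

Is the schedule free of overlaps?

Sorted by start: M1, M3, M2, M4, M6, M5, M7.
M3 starts after M1 ends — done with M1.
M2 starts before M3 ends → M3 and M2 overlap.
That's a conflict, so the schedule is not conflict-free.

No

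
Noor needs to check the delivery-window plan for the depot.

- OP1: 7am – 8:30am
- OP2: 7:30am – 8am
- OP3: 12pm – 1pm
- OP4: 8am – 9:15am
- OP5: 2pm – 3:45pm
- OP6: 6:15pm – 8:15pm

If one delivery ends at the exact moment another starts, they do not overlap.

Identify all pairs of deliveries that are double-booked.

Two intervals overlap when each starts before the other ends.
Sorted by start: OP1, OP2, OP4, OP3, OP5, OP6.
OP2 starts before OP1 ends → OP1 and OP2 overlap.
OP4 starts before OP1 ends → OP1 and OP4 overlap.
OP3 starts after OP1 ends — done with OP1.
OP4 starts exactly when OP2 ends (back-to-back, no overlap) — done with OP2.
OP3 starts after OP4 ends — done with OP4.
OP5 starts after OP3 ends — done with OP3.
OP6 starts after OP5 ends.

OP1 & OP2, OP1 & OP4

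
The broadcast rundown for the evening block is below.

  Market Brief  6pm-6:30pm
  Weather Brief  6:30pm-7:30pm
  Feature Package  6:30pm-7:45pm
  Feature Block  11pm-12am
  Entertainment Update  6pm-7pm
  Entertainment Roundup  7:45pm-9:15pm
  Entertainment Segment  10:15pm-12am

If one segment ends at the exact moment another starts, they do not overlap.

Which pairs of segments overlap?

Entertainment Segment & Feature Block, Entertainment Update & Feature Package, Entertainment Update & Market Brief, Entertainment Update & Weather Brief, Feature Package & Weather Brief

Check each pair: they overlap iff neither finishes before the other starts.
Sorted by start: Market Brief, Entertainment Update, Feature Package, Weather Brief, Entertainment Roundup, Entertainment Segment, Feature Block.
Entertainment Update starts before Market Brief ends → Market Brief and Entertainment Update overlap.
Feature Package starts exactly when Market Brief ends (back-to-back, no overlap), so Market Brief has no further overlaps.
Feature Package starts before Entertainment Update ends → Entertainment Update and Feature Package overlap.
Weather Brief starts before Entertainment Update ends → Entertainment Update and Weather Brief overlap.
Entertainment Roundup starts after Entertainment Update ends, so Entertainment Update has no further overlaps.
Weather Brief starts before Feature Package ends → Feature Package and Weather Brief overlap.
Entertainment Roundup starts exactly when Feature Package ends (back-to-back, no overlap), so Feature Package has no further overlaps.
Entertainment Roundup starts after Weather Brief ends, so Weather Brief has no further overlaps.
Entertainment Segment starts after Entertainment Roundup ends, so Entertainment Roundup has no further overlaps.
Feature Block starts before Entertainment Segment ends → Entertainment Segment and Feature Block overlap.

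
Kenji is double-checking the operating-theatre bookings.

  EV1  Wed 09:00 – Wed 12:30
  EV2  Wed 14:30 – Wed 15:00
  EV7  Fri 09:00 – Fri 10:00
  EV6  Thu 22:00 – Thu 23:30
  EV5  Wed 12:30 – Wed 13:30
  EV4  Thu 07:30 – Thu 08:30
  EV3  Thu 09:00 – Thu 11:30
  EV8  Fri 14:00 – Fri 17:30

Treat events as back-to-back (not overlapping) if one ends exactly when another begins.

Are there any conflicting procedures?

Sorted by start: EV1, EV5, EV2, EV4, EV3, EV6, EV7, EV8.
EV5 starts exactly when EV1 ends (back-to-back, no overlap), so nothing later overlaps EV1 either.
EV2 starts after EV5 ends, so nothing later overlaps EV5 either.
EV4 starts after EV2 ends, so nothing later overlaps EV2 either.
EV3 starts after EV4 ends, so nothing later overlaps EV4 either.
EV6 starts after EV3 ends, so nothing later overlaps EV3 either.
EV7 starts after EV6 ends, so nothing later overlaps EV6 either.
EV8 starts after EV7 ends.
Every pair is clear; the schedule has no overlaps.

No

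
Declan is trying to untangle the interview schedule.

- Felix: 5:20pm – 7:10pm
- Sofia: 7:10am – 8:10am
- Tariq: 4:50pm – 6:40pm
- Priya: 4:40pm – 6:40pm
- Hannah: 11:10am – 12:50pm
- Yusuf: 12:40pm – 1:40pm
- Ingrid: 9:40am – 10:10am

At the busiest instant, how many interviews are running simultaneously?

3

Walk through starts and ends in time order (an end at T is processed before a start at T):
7:10am start Sofia → 1
8:10am end Sofia → 0
9:40am start Ingrid → 1
10:10am end Ingrid → 0
11:10am start Hannah → 1
12:40pm start Yusuf → 2
12:50pm end Hannah → 1
1:40pm end Yusuf → 0
4:40pm start Priya → 1
4:50pm start Tariq → 2
5:20pm start Felix → 3
6:40pm end Priya → 2
6:40pm end Tariq → 1
7:10pm end Felix → 0
Peak is 3, at 5:20pm (Felix, Priya, Tariq).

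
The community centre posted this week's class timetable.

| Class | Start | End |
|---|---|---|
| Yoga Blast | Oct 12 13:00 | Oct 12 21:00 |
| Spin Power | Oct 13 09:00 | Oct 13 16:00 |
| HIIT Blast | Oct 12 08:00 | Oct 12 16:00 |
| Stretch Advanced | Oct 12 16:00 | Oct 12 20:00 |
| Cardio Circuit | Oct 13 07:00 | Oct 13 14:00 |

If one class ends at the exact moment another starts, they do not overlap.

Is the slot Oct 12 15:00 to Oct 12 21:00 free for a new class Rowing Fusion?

HIIT Blast: starts Oct 12 08:00 before Rowing Fusion ends Oct 12 21:00, and ends Oct 12 16:00 after Rowing Fusion starts Oct 12 15:00 → overlap.
Yoga Blast: starts Oct 12 13:00 before Rowing Fusion ends Oct 12 21:00, and ends Oct 12 21:00 after Rowing Fusion starts Oct 12 15:00 → overlap.
Stretch Advanced: starts Oct 12 16:00 before Rowing Fusion ends Oct 12 21:00, and ends Oct 12 20:00 after Rowing Fusion starts Oct 12 15:00 → overlap.
Cardio Circuit: starts Oct 13 07:00 at or after Rowing Fusion ends Oct 12 21:00 → clear.
Spin Power: starts Oct 13 09:00 at or after Rowing Fusion ends Oct 12 21:00 → clear.
Rowing Fusion overlaps HIIT Blast, Stretch Advanced, Yoga Blast.

No — it overlaps HIIT Blast, Stretch Advanced, Yoga Blast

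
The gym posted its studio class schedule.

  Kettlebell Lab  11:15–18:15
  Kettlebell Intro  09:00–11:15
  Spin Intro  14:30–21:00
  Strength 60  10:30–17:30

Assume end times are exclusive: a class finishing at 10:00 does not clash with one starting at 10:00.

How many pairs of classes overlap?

Sorted by start: Kettlebell Intro, Strength 60, Kettlebell Lab, Spin Intro.
Strength 60 starts before Kettlebell Intro ends → Kettlebell Intro and Strength 60 overlap.
Kettlebell Lab starts exactly when Kettlebell Intro ends (back-to-back, no overlap) — done with Kettlebell Intro.
Kettlebell Lab starts before Strength 60 ends → Strength 60 and Kettlebell Lab overlap.
Spin Intro starts before Strength 60 ends → Strength 60 and Spin Intro overlap.
Spin Intro starts before Kettlebell Lab ends → Kettlebell Lab and Spin Intro overlap.
Overlapping pairs: Kettlebell Intro & Strength 60, Kettlebell Lab & Spin Intro, Kettlebell Lab & Strength 60, Spin Intro & Strength 60 — 4 in total.

4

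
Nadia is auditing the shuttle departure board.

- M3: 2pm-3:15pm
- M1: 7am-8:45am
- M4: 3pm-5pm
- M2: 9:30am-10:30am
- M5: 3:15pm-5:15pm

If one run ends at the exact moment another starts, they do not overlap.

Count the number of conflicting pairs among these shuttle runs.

2

Sorted by start: M1, M2, M3, M4, M5.
M2 starts after M1 ends, so M1 has no further overlaps.
M3 starts after M2 ends, so M2 has no further overlaps.
M4 starts before M3 ends → M3 and M4 overlap.
M5 starts exactly when M3 ends (back-to-back, no overlap).
M5 starts before M4 ends → M4 and M5 overlap.
Overlapping pairs: M3 & M4, M4 & M5 — 2 in total.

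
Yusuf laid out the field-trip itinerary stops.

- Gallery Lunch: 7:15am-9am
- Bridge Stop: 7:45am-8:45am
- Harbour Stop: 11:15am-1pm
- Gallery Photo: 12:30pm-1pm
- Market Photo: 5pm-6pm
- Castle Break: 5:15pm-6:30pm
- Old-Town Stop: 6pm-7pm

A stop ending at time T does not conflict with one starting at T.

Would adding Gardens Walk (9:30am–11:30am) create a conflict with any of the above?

Yes — it overlaps Harbour Stop

Gallery Lunch: ends 9am at or before Gardens Walk starts 9:30am → clear.
Bridge Stop: ends 8:45am at or before Gardens Walk starts 9:30am → clear.
Harbour Stop: starts 11:15am before Gardens Walk ends 11:30am, and ends 1pm after Gardens Walk starts 9:30am → overlap.
Gallery Photo: starts 12:30pm at or after Gardens Walk ends 11:30am → clear.
Market Photo: starts 5pm at or after Gardens Walk ends 11:30am → clear.
Castle Break: starts 5:15pm at or after Gardens Walk ends 11:30am → clear.
Old-Town Stop: starts 6pm at or after Gardens Walk ends 11:30am → clear.
Gardens Walk overlaps Harbour Stop.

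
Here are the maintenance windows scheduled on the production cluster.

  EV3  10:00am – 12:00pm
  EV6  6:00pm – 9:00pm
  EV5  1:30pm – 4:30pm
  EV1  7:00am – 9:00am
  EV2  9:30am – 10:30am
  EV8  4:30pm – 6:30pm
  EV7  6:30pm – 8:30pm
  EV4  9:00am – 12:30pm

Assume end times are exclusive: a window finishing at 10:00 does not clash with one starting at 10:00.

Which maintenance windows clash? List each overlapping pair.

Check each pair: they overlap iff neither finishes before the other starts.
Sorted by start: EV1, EV4, EV2, EV3, EV5, EV8, EV6, EV7.
EV4 starts exactly when EV1 ends (back-to-back, no overlap); EV1 is clear from here.
EV2 starts before EV4 ends → EV4 and EV2 overlap.
EV3 starts before EV4 ends → EV4 and EV3 overlap.
EV5 starts after EV4 ends; EV4 is clear from here.
EV3 starts before EV2 ends → EV2 and EV3 overlap.
EV5 starts after EV2 ends; EV2 is clear from here.
EV5 starts after EV3 ends; EV3 is clear from here.
EV8 starts exactly when EV5 ends (back-to-back, no overlap); EV5 is clear from here.
EV6 starts before EV8 ends → EV8 and EV6 overlap.
EV7 starts exactly when EV8 ends (back-to-back, no overlap).
EV7 starts before EV6 ends → EV6 and EV7 overlap.

EV2 & EV3, EV2 & EV4, EV3 & EV4, EV6 & EV7, EV6 & EV8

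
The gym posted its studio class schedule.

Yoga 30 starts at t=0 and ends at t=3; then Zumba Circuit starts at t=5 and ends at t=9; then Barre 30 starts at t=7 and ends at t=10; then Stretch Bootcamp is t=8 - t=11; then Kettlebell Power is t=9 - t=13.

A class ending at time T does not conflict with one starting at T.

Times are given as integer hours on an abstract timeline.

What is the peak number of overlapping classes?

3

Sweep the timeline, counting +1 at each start and −1 at each end (ends before starts at a tie):
t=0 start Yoga 30 → 1
t=3 end Yoga 30 → 0
t=5 start Zumba Circuit → 1
t=7 start Barre 30 → 2
t=8 start Stretch Bootcamp → 3
t=9 end Zumba Circuit → 2
t=9 start Kettlebell Power → 3
t=10 end Barre 30 → 2
t=11 end Stretch Bootcamp → 1
t=13 end Kettlebell Power → 0
Peak is 3, at t=8 (Barre 30, Stretch Bootcamp, Zumba Circuit).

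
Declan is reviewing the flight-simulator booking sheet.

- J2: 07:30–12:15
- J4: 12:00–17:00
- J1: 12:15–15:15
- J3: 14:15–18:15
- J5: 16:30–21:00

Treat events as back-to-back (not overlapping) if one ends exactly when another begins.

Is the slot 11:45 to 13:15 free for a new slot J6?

No — it overlaps J1, J2, J4

J2: starts 07:30 before J6 ends 13:15, and ends 12:15 after J6 starts 11:45 → overlap.
J4: starts 12:00 before J6 ends 13:15, and ends 17:00 after J6 starts 11:45 → overlap.
J1: starts 12:15 before J6 ends 13:15, and ends 15:15 after J6 starts 11:45 → overlap.
J3: starts 14:15 at or after J6 ends 13:15 → clear.
J5: starts 16:30 at or after J6 ends 13:15 → clear.
J6 overlaps J1, J2, J4.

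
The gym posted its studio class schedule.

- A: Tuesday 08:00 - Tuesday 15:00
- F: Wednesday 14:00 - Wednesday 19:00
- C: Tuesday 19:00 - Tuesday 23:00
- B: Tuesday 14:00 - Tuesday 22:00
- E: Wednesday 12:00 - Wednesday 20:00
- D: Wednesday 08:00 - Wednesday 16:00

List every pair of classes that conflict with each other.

A & B, B & C, D & E, D & F, E & F

Sorted by start: A, B, C, D, E, F.
B starts before A ends → A and B overlap.
C starts after A ends, so nothing later overlaps A either.
C starts before B ends → B and C overlap.
D starts after B ends, so nothing later overlaps B either.
D starts after C ends, so nothing later overlaps C either.
E starts before D ends → D and E overlap.
F starts before D ends → D and F overlap.
F starts before E ends → E and F overlap.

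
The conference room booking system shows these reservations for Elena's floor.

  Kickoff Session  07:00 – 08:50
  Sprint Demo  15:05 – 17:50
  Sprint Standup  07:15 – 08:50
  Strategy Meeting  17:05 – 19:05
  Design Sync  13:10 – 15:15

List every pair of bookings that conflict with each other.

Design Sync & Sprint Demo, Kickoff Session & Sprint Standup, Sprint Demo & Strategy Meeting

Sorted by start: Kickoff Session, Sprint Standup, Design Sync, Sprint Demo, Strategy Meeting.
Sprint Standup starts before Kickoff Session ends → Kickoff Session and Sprint Standup overlap.
Design Sync starts after Kickoff Session ends, so Kickoff Session has no further overlaps.
Design Sync starts after Sprint Standup ends, so Sprint Standup has no further overlaps.
Sprint Demo starts before Design Sync ends → Design Sync and Sprint Demo overlap.
Strategy Meeting starts after Design Sync ends.
Strategy Meeting starts before Sprint Demo ends → Sprint Demo and Strategy Meeting overlap.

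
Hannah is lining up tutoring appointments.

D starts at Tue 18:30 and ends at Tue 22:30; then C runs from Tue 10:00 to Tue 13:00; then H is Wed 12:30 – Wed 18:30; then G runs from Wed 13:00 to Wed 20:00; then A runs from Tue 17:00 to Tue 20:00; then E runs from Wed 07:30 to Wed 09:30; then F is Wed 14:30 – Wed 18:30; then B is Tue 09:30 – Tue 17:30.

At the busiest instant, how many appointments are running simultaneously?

Walk through starts and ends in time order (an end at T is processed before a start at T):
Tue 09:30 start B → 1
Tue 10:00 start C → 2
Tue 13:00 end C → 1
Tue 17:00 start A → 2
Tue 17:30 end B → 1
Tue 18:30 start D → 2
Tue 20:00 end A → 1
Tue 22:30 end D → 0
Wed 07:30 start E → 1
Wed 09:30 end E → 0
Wed 12:30 start H → 1
Wed 13:00 start G → 2
Wed 14:30 start F → 3
Wed 18:30 end F → 2
Wed 18:30 end H → 1
Wed 20:00 end G → 0
Peak is 3, at Wed 14:30 (F, G, H).

3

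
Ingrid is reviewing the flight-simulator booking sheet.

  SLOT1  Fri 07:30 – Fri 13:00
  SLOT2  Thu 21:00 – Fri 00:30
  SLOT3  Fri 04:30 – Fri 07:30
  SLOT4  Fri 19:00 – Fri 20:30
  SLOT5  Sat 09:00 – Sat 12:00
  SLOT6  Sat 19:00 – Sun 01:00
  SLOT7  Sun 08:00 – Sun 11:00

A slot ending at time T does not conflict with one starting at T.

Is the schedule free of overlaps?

Sorted by start: SLOT2, SLOT3, SLOT1, SLOT4, SLOT5, SLOT6, SLOT7.
SLOT3 starts after SLOT2 ends; SLOT2 is clear from here.
SLOT1 starts exactly when SLOT3 ends (back-to-back, no overlap); SLOT3 is clear from here.
SLOT4 starts after SLOT1 ends; SLOT1 is clear from here.
SLOT5 starts after SLOT4 ends; SLOT4 is clear from here.
SLOT6 starts after SLOT5 ends; SLOT5 is clear from here.
SLOT7 starts after SLOT6 ends.
Every pair is clear; the schedule has no overlaps.

Yes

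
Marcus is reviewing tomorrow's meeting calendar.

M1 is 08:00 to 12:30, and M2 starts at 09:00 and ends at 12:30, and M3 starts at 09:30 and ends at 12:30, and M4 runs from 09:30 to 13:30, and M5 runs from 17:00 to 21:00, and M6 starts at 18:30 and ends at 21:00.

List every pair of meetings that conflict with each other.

M1 & M2, M1 & M3, M1 & M4, M2 & M3, M2 & M4, M3 & M4, M5 & M6

Check each pair: they overlap iff neither finishes before the other starts.
Sorted by start: M1, M2, M3, M4, M5, M6.
M2 starts before M1 ends → M1 and M2 overlap.
M3 starts before M1 ends → M1 and M3 overlap.
M4 starts before M1 ends → M1 and M4 overlap.
M5 starts after M1 ends — done with M1.
M3 starts before M2 ends → M2 and M3 overlap.
M4 starts before M2 ends → M2 and M4 overlap.
M5 starts after M2 ends — done with M2.
M4 starts before M3 ends → M3 and M4 overlap.
M5 starts after M3 ends — done with M3.
M5 starts after M4 ends — done with M4.
M6 starts before M5 ends → M5 and M6 overlap.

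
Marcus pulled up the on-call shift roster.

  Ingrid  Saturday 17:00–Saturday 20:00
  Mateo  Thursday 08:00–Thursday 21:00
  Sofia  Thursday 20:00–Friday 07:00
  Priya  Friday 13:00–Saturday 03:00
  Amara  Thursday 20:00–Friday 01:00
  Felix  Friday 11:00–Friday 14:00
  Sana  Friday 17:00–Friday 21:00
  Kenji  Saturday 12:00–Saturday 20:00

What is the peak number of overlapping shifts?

Sort all start/end points and keep a running count:
Thursday 08:00 start Mateo → 1
Thursday 20:00 start Amara → 2
Thursday 20:00 start Sofia → 3
Thursday 21:00 end Mateo → 2
Friday 01:00 end Amara → 1
Friday 07:00 end Sofia → 0
Friday 11:00 start Felix → 1
Friday 13:00 start Priya → 2
Friday 14:00 end Felix → 1
Friday 17:00 start Sana → 2
Friday 21:00 end Sana → 1
Saturday 03:00 end Priya → 0
Saturday 12:00 start Kenji → 1
Saturday 17:00 start Ingrid → 2
Saturday 20:00 end Ingrid → 1
Saturday 20:00 end Kenji → 0
Peak is 3, at Thursday 20:00 (Amara, Mateo, Sofia).

3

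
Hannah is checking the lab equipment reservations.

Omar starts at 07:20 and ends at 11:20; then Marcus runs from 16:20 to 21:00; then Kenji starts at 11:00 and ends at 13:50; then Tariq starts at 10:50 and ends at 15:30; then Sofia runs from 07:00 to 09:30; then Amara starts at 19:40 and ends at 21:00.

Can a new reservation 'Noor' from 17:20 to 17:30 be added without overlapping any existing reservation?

Sofia: ends 09:30 at or before Noor starts 17:20 → clear.
Omar: ends 11:20 at or before Noor starts 17:20 → clear.
Tariq: ends 15:30 at or before Noor starts 17:20 → clear.
Kenji: ends 13:50 at or before Noor starts 17:20 → clear.
Marcus: starts 16:20 before Noor ends 17:30, and ends 21:00 after Noor starts 17:20 → overlap.
Amara: starts 19:40 at or after Noor ends 17:30 → clear.
Noor overlaps Marcus.

No — it overlaps Marcus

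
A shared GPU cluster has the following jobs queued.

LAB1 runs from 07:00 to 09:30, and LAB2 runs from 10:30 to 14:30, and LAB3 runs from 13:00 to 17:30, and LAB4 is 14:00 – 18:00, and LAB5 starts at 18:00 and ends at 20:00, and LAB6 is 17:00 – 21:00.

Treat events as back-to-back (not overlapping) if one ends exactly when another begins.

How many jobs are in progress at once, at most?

Walk through starts and ends in time order (an end at T is processed before a start at T):
07:00 start LAB1 → 1
09:30 end LAB1 → 0
10:30 start LAB2 → 1
13:00 start LAB3 → 2
14:00 start LAB4 → 3
14:30 end LAB2 → 2
17:00 start LAB6 → 3
17:30 end LAB3 → 2
18:00 end LAB4 → 1
18:00 start LAB5 → 2
20:00 end LAB5 → 1
21:00 end LAB6 → 0
Peak is 3, at 14:00 (LAB2, LAB3, LAB4).

3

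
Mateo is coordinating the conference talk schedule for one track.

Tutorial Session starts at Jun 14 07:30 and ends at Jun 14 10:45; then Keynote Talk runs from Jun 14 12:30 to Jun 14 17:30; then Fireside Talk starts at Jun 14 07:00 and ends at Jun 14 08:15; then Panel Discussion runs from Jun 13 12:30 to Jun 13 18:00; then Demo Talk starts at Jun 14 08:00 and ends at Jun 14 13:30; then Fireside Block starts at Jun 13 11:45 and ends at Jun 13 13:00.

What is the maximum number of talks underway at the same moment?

3

Walk through starts and ends in time order (an end at T is processed before a start at T):
Jun 13 11:45 start Fireside Block → 1
Jun 13 12:30 start Panel Discussion → 2
Jun 13 13:00 end Fireside Block → 1
Jun 13 18:00 end Panel Discussion → 0
Jun 14 07:00 start Fireside Talk → 1
Jun 14 07:30 start Tutorial Session → 2
Jun 14 08:00 start Demo Talk → 3
Jun 14 08:15 end Fireside Talk → 2
Jun 14 10:45 end Tutorial Session → 1
Jun 14 12:30 start Keynote Talk → 2
Jun 14 13:30 end Demo Talk → 1
Jun 14 17:30 end Keynote Talk → 0
Peak is 3, at Jun 14 08:00 (Demo Talk, Fireside Talk, Tutorial Session).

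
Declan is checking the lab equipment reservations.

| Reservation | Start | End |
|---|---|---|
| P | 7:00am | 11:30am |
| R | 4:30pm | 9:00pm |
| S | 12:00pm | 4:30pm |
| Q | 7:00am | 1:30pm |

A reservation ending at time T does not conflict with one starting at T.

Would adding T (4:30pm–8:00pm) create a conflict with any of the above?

Yes — it overlaps R

P: ends 11:30am at or before T starts 4:30pm → clear.
Q: ends 1:30pm at or before T starts 4:30pm → clear.
S: ends 4:30pm at or before T starts 4:30pm → clear.
R: starts 4:30pm before T ends 8:00pm, and ends 9:00pm after T starts 4:30pm → overlap.
T overlaps R.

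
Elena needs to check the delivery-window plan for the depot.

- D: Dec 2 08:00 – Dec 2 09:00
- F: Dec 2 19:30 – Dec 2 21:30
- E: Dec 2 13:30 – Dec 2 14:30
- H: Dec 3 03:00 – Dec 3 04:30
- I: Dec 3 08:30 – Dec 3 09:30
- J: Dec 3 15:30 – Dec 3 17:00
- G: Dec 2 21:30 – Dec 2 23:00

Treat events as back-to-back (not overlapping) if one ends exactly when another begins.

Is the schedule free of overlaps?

Yes

Check each pair: they overlap iff neither finishes before the other starts.
Sorted by start: D, E, F, G, H, I, J.
E starts after D ends, so D has no further overlaps.
F starts after E ends, so E has no further overlaps.
G starts exactly when F ends (back-to-back, no overlap), so F has no further overlaps.
H starts after G ends, so G has no further overlaps.
I starts after H ends, so H has no further overlaps.
J starts after I ends.
Every pair is clear; the schedule has no overlaps.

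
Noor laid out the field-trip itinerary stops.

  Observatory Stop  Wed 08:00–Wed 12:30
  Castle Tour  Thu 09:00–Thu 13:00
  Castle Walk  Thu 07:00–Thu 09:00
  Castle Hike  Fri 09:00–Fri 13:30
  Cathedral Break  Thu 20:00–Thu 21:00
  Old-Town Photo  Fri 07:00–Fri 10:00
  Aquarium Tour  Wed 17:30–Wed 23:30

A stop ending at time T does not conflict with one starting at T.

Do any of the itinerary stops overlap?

Check each pair: they overlap iff neither finishes before the other starts.
Sorted by start: Observatory Stop, Aquarium Tour, Castle Walk, Castle Tour, Cathedral Break, Old-Town Photo, Castle Hike.
Aquarium Tour starts after Observatory Stop ends, so Observatory Stop has no further overlaps.
Castle Walk starts after Aquarium Tour ends, so Aquarium Tour has no further overlaps.
Castle Tour starts exactly when Castle Walk ends (back-to-back, no overlap), so Castle Walk has no further overlaps.
Cathedral Break starts after Castle Tour ends, so Castle Tour has no further overlaps.
Old-Town Photo starts after Cathedral Break ends, so Cathedral Break has no further overlaps.
Castle Hike starts before Old-Town Photo ends → Old-Town Photo and Castle Hike overlap.
That's a conflict, so the schedule is not conflict-free.

Yes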